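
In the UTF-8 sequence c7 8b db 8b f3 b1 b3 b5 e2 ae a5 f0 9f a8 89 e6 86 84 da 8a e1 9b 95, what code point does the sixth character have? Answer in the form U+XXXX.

Offset 0: leading byte 0xC7 = 11000111 → 2-byte char #1 = C7 8B.
Offset 2: leading byte 0xDB = 11011011 → 2-byte char #2 = DB 8B.
Offset 4: leading byte 0xF3 = 11110011 → 4-byte char #3 = F3 B1 B3 B5.
Offset 8: leading byte 0xE2 = 11100010 → 3-byte char #4 = E2 AE A5.
Offset 11: leading byte 0xF0 = 11110000 → 4-byte char #5 = F0 9F A8 89.
Offset 15: leading byte 0xE6 = 11100110 → 3-byte char #6 = E6 86 84.
Leading byte 0xE6 = 11100110 matches 1110xxxx → 3-byte sequence.
Byte 1: 0xE6 = 11100110, payload 0110 (4 bits).
Byte 2: 0x86 = 10000110 (10xxxxxx ✓), payload 000110.
Byte 3: 0x84 = 10000100 (10xxxxxx ✓), payload 000100.
Concatenate: 0110000110000100 = 0x6184 (16 bits → U+6184).

U+6184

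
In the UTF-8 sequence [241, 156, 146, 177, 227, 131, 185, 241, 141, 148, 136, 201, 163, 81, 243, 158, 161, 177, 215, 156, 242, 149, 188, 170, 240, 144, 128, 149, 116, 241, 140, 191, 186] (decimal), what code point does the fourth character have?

U+0263

Offset 0: leading byte 0xF1 = 11110001 → 4-byte char #1 = F1 9C 92 B1.
Offset 4: leading byte 0xE3 = 11100011 → 3-byte char #2 = E3 83 B9.
Offset 7: leading byte 0xF1 = 11110001 → 4-byte char #3 = F1 8D 94 88.
Offset 11: leading byte 0xC9 = 11001001 → 2-byte char #4 = C9 A3.
Leading byte 0xC9 = 11001001 matches 110xxxxx → 2-byte sequence.
Byte 1: 0xC9 = 11001001, payload 01001 (5 bits).
Byte 2: 0xA3 = 10100011 (10xxxxxx ✓), payload 100011.
Concatenate: 01001100011 = 0x263 (11 bits → U+0263).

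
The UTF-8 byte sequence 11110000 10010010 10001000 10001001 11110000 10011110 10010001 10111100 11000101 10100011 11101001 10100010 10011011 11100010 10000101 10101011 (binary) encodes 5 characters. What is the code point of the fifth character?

U+216B

Offset 0: leading byte 0xF0 = 11110000 → 4-byte char #1 = F0 92 88 89.
Offset 4: leading byte 0xF0 = 11110000 → 4-byte char #2 = F0 9E 91 BC.
Offset 8: leading byte 0xC5 = 11000101 → 2-byte char #3 = C5 A3.
Offset 10: leading byte 0xE9 = 11101001 → 3-byte char #4 = E9 A2 9B.
Offset 13: leading byte 0xE2 = 11100010 → 3-byte char #5 = E2 85 AB.
Leading byte 0xE2 = 11100010 matches 1110xxxx → 3-byte sequence.
Byte 1: 0xE2 = 11100010, payload 0010 (4 bits).
Byte 2: 0x85 = 10000101 (10xxxxxx ✓), payload 000101.
Byte 3: 0xAB = 10101011 (10xxxxxx ✓), payload 101011.
Concatenate: 0010000101101011 = 0x216B (16 bits → U+216B).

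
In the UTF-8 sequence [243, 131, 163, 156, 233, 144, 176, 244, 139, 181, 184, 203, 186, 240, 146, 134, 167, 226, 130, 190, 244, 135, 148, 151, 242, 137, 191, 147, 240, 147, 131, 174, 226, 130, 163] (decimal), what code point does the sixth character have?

U+20BE

Offset 0: leading byte 0xF3 = 11110011 → 4-byte char #1 = F3 83 A3 9C.
Offset 4: leading byte 0xE9 = 11101001 → 3-byte char #2 = E9 90 B0.
Offset 7: leading byte 0xF4 = 11110100 → 4-byte char #3 = F4 8B B5 B8.
Offset 11: leading byte 0xCB = 11001011 → 2-byte char #4 = CB BA.
Offset 13: leading byte 0xF0 = 11110000 → 4-byte char #5 = F0 92 86 A7.
Offset 17: leading byte 0xE2 = 11100010 → 3-byte char #6 = E2 82 BE.
Leading byte 0xE2 = 11100010 matches 1110xxxx → 3-byte sequence.
Byte 1: 0xE2 = 11100010, payload 0010 (4 bits).
Byte 2: 0x82 = 10000010 (10xxxxxx ✓), payload 000010.
Byte 3: 0xBE = 10111110 (10xxxxxx ✓), payload 111110.
Concatenate: 0010000010111110 = 0x20BE (16 bits → U+20BE).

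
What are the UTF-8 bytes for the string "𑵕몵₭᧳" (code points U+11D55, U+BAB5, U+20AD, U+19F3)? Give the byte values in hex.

U+11D55: 4-byte form → F0 91 B5 95.
U+BAB5: 3-byte form → EB AA B5.
U+20AD: 3-byte form → E2 82 AD.
U+19F3: 3-byte form → E1 A7 B3.
Concatenated (13 bytes): F0 91 B5 95 EB AA B5 E2 82 AD E1 A7 B3.

F0 91 B5 95 EB AA B5 E2 82 AD E1 A7 B3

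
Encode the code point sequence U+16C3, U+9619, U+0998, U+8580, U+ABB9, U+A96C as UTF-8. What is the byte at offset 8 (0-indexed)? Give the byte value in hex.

0x98

U+16C3 → 3-byte form E1 9B 83 at offsets 0–2.
U+9619 → 3-byte form E9 98 99 at offsets 3–5.
U+0998 → 3-byte form E0 A6 98 at offsets 6–8.
Offset 8 falls in char 3's range; it's byte 3 of E0 A6 98 = 0x98.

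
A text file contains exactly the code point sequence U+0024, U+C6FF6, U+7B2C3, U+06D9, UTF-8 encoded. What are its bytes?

U+0024: 1-byte form → 24.
U+C6FF6: 4-byte form → F3 86 BF B6.
U+7B2C3: 4-byte form → F1 BB 8B 83.
U+06D9: 2-byte form → DB 99.
Concatenated (11 bytes): 24 F3 86 BF B6 F1 BB 8B 83 DB 99.

24 F3 86 BF B6 F1 BB 8B 83 DB 99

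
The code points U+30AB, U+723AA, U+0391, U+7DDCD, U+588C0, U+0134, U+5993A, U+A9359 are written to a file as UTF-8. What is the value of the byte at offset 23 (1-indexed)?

1-indexed offset 23 is 0-indexed offset 22.
U+30AB → 3-byte form E3 82 AB at offsets 0–2.
U+723AA → 4-byte form F1 B2 8E AA at offsets 3–6.
U+0391 → 2-byte form CE 91 at offsets 7–8.
U+7DDCD → 4-byte form F1 BD B7 8D at offsets 9–12.
U+588C0 → 4-byte form F1 98 A3 80 at offsets 13–16.
U+0134 → 2-byte form C4 B4 at offsets 17–18.
U+5993A → 4-byte form F1 99 A4 BA at offsets 19–22.
Offset 22 falls in char 7's range; it's byte 4 of F1 99 A4 BA = 0xBA.

0xBA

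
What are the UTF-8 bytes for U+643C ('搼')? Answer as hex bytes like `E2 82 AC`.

U+643C = 0x643C = 25660 decimal. In range U+0800–U+FFFF → 3-byte form: 1110xxxx 10xxxxxx 10xxxxxx.
Binary (16 bits): 0110010000111100.
Split 4+6+6: 0110 | 010000 | 111100.
Byte 1: 11100110 = 0xE6.
Byte 2: 10010000 = 0x90.
Byte 3: 10111100 = 0xBC.

E6 90 BC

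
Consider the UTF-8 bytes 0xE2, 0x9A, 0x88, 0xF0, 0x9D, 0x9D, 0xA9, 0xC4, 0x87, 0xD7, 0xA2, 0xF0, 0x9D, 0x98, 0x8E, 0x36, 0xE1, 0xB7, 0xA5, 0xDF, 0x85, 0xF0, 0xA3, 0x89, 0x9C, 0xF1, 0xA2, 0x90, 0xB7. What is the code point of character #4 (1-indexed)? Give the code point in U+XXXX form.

U+05E2

Offset 0: leading byte 0xE2 = 11100010 → 3-byte char #1 = E2 9A 88.
Offset 3: leading byte 0xF0 = 11110000 → 4-byte char #2 = F0 9D 9D A9.
Offset 7: leading byte 0xC4 = 11000100 → 2-byte char #3 = C4 87.
Offset 9: leading byte 0xD7 = 11010111 → 2-byte char #4 = D7 A2.
Leading byte 0xD7 = 11010111 matches 110xxxxx → 2-byte sequence.
Byte 1: 0xD7 = 11010111, payload 10111 (5 bits).
Byte 2: 0xA2 = 10100010 (10xxxxxx ✓), payload 100010.
Concatenate: 10111100010 = 0x5E2 (11 bits → U+05E2).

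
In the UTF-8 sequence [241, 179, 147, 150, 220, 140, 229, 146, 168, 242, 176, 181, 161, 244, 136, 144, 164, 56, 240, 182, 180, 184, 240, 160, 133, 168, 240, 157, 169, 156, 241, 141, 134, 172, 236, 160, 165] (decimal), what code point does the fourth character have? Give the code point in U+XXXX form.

U+B0D61

Offset 0: leading byte 0xF1 = 11110001 → 4-byte char #1 = F1 B3 93 96.
Offset 4: leading byte 0xDC = 11011100 → 2-byte char #2 = DC 8C.
Offset 6: leading byte 0xE5 = 11100101 → 3-byte char #3 = E5 92 A8.
Offset 9: leading byte 0xF2 = 11110010 → 4-byte char #4 = F2 B0 B5 A1.
Leading byte 0xF2 = 11110010 matches 11110xxx → 4-byte sequence.
Byte 1: 0xF2 = 11110010, payload 010 (3 bits).
Byte 2: 0xB0 = 10110000 (10xxxxxx ✓), payload 110000.
Byte 3: 0xB5 = 10110101 (10xxxxxx ✓), payload 110101.
Byte 4: 0xA1 = 10100001 (10xxxxxx ✓), payload 100001.
Concatenate: 010110000110101100001 = 0xB0D61 (21 bits → U+B0D61).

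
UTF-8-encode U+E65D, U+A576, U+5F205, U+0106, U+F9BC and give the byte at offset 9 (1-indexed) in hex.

1-indexed offset 9 is 0-indexed offset 8.
U+E65D → 3-byte form EE 99 9D at offsets 0–2.
U+A576 → 3-byte form EA 95 B6 at offsets 3–5.
U+5F205 → 4-byte form F1 9F 88 85 at offsets 6–9.
Offset 8 falls in char 3's range; it's byte 3 of F1 9F 88 85 = 0x88.

0x88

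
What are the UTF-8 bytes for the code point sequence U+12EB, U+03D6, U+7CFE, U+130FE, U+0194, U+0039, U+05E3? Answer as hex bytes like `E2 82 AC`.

U+12EB: 3-byte form → E1 8B AB.
U+03D6: 2-byte form → CF 96.
U+7CFE: 3-byte form → E7 B3 BE.
U+130FE: 4-byte form → F0 93 83 BE.
U+0194: 2-byte form → C6 94.
U+0039: 1-byte form → 39.
U+05E3: 2-byte form → D7 A3.
Concatenated (17 bytes): E1 8B AB CF 96 E7 B3 BE F0 93 83 BE C6 94 39 D7 A3.

E1 8B AB CF 96 E7 B3 BE F0 93 83 BE C6 94 39 D7 A3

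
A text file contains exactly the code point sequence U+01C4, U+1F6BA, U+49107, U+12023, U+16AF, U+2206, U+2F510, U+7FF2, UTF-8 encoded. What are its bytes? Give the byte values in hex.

U+01C4: 2-byte form → C7 84.
U+1F6BA: 4-byte form → F0 9F 9A BA.
U+49107: 4-byte form → F1 89 84 87.
U+12023: 4-byte form → F0 92 80 A3.
U+16AF: 3-byte form → E1 9A AF.
U+2206: 3-byte form → E2 88 86.
U+2F510: 4-byte form → F0 AF 94 90.
U+7FF2: 3-byte form → E7 BF B2.
Concatenated (27 bytes): C7 84 F0 9F 9A BA F1 89 84 87 F0 92 80 A3 E1 9A AF E2 88 86 F0 AF 94 90 E7 BF B2.

C7 84 F0 9F 9A BA F1 89 84 87 F0 92 80 A3 E1 9A AF E2 88 86 F0 AF 94 90 E7 BF B2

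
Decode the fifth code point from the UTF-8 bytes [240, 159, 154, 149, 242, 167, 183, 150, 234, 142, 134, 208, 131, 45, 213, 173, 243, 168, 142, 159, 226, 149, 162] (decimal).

Offset 0: leading byte 0xF0 = 11110000 → 4-byte char #1 = F0 9F 9A 95.
Offset 4: leading byte 0xF2 = 11110010 → 4-byte char #2 = F2 A7 B7 96.
Offset 8: leading byte 0xEA = 11101010 → 3-byte char #3 = EA 8E 86.
Offset 11: leading byte 0xD0 = 11010000 → 2-byte char #4 = D0 83.
Offset 13: leading byte 0x2D = 00101101 → 1-byte char #5 = 2D.
Leading byte 0x2D = 00101101 matches 0xxxxxxx → 1-byte sequence.
Byte 1: 0x2D = 00101101, payload 0101101 (7 bits).
Concatenate: 0101101 = 0x2D (7 bits → U+002D).

U+002D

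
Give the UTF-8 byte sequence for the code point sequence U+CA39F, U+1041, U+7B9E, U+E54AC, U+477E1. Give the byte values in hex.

F3 8A 8E 9F E1 81 81 E7 AE 9E F3 A5 92 AC F1 87 9F A1

U+CA39F: 4-byte form → F3 8A 8E 9F.
U+1041: 3-byte form → E1 81 81.
U+7B9E: 3-byte form → E7 AE 9E.
U+E54AC: 4-byte form → F3 A5 92 AC.
U+477E1: 4-byte form → F1 87 9F A1.
Concatenated (18 bytes): F3 8A 8E 9F E1 81 81 E7 AE 9E F3 A5 92 AC F1 87 9F A1.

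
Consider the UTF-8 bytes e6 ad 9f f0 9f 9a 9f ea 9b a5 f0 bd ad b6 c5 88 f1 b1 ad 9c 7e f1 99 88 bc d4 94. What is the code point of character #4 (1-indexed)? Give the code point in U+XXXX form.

Offset 0: leading byte 0xE6 = 11100110 → 3-byte char #1 = E6 AD 9F.
Offset 3: leading byte 0xF0 = 11110000 → 4-byte char #2 = F0 9F 9A 9F.
Offset 7: leading byte 0xEA = 11101010 → 3-byte char #3 = EA 9B A5.
Offset 10: leading byte 0xF0 = 11110000 → 4-byte char #4 = F0 BD AD B6.
Leading byte 0xF0 = 11110000 matches 11110xxx → 4-byte sequence.
Byte 1: 0xF0 = 11110000, payload 000 (3 bits).
Byte 2: 0xBD = 10111101 (10xxxxxx ✓), payload 111101.
Byte 3: 0xAD = 10101101 (10xxxxxx ✓), payload 101101.
Byte 4: 0xB6 = 10110110 (10xxxxxx ✓), payload 110110.
Concatenate: 000111101101101110110 = 0x3DB76 (21 bits → U+3DB76).

U+3DB76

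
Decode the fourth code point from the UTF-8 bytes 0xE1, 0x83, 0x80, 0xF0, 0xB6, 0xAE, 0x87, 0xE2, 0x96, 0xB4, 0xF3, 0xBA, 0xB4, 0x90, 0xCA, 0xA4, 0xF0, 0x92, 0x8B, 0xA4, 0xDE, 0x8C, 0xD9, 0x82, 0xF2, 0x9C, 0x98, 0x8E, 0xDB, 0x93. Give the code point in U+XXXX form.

Offset 0: leading byte 0xE1 = 11100001 → 3-byte char #1 = E1 83 80.
Offset 3: leading byte 0xF0 = 11110000 → 4-byte char #2 = F0 B6 AE 87.
Offset 7: leading byte 0xE2 = 11100010 → 3-byte char #3 = E2 96 B4.
Offset 10: leading byte 0xF3 = 11110011 → 4-byte char #4 = F3 BA B4 90.
Leading byte 0xF3 = 11110011 matches 11110xxx → 4-byte sequence.
Byte 1: 0xF3 = 11110011, payload 011 (3 bits).
Byte 2: 0xBA = 10111010 (10xxxxxx ✓), payload 111010.
Byte 3: 0xB4 = 10110100 (10xxxxxx ✓), payload 110100.
Byte 4: 0x90 = 10010000 (10xxxxxx ✓), payload 010000.
Concatenate: 011111010110100010000 = 0xFAD10 (21 bits → U+FAD10).

U+FAD10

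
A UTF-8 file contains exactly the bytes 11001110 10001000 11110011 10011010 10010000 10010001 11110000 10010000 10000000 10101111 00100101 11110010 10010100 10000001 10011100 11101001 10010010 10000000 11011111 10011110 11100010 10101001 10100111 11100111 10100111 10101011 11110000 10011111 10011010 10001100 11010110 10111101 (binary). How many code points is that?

11

Byte at offset 0: 0xCE = 11001110 → 2-byte char (#1). Advance 2.
Byte at offset 2: 0xF3 = 11110011 → 4-byte char (#2). Advance 4.
Byte at offset 6: 0xF0 = 11110000 → 4-byte char (#3). Advance 4.
Byte at offset 10: 0x25 = 00100101 → 1-byte char (#4). Advance 1.
Byte at offset 11: 0xF2 = 11110010 → 4-byte char (#5). Advance 4.
Byte at offset 15: 0xE9 = 11101001 → 3-byte char (#6). Advance 3.
Byte at offset 18: 0xDF = 11011111 → 2-byte char (#7). Advance 2.
Byte at offset 20: 0xE2 = 11100010 → 3-byte char (#8). Advance 3.
Byte at offset 23: 0xE7 = 11100111 → 3-byte char (#9). Advance 3.
Byte at offset 26: 0xF0 = 11110000 → 4-byte char (#10). Advance 4.
Byte at offset 30: 0xD6 = 11010110 → 2-byte char (#11). Advance 2.
Reached end at offset 32 after 11 code points.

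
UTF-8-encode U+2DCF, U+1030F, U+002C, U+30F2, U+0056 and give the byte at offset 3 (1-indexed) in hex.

1-indexed offset 3 is 0-indexed offset 2.
U+2DCF → 3-byte form E2 B7 8F at offsets 0–2.
Offset 2 falls in char 1's range; it's byte 3 of E2 B7 8F = 0x8F.

0x8F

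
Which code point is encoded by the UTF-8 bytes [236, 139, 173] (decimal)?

U+C2ED

Leading byte 0xEC = 11101100 matches 1110xxxx → 3-byte sequence.
Byte 1: 0xEC = 11101100, payload 1100 (4 bits).
Byte 2: 0x8B = 10001011 (10xxxxxx ✓), payload 001011.
Byte 3: 0xAD = 10101101 (10xxxxxx ✓), payload 101101.
Concatenate: 1100001011101101 = 0xC2ED (16 bits → U+C2ED).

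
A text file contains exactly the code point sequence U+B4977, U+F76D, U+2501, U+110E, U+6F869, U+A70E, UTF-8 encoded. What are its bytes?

U+B4977: 4-byte form → F2 B4 A5 B7.
U+F76D: 3-byte form → EF 9D AD.
U+2501: 3-byte form → E2 94 81.
U+110E: 3-byte form → E1 84 8E.
U+6F869: 4-byte form → F1 AF A1 A9.
U+A70E: 3-byte form → EA 9C 8E.
Concatenated (20 bytes): F2 B4 A5 B7 EF 9D AD E2 94 81 E1 84 8E F1 AF A1 A9 EA 9C 8E.

F2 B4 A5 B7 EF 9D AD E2 94 81 E1 84 8E F1 AF A1 A9 EA 9C 8E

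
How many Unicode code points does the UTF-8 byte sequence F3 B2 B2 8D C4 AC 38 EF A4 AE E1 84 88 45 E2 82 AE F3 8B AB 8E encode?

Byte at offset 0: 0xF3 = 11110011 → 4-byte char (#1). Advance 4.
Byte at offset 4: 0xC4 = 11000100 → 2-byte char (#2). Advance 2.
Byte at offset 6: 0x38 = 00111000 → 1-byte char (#3). Advance 1.
Byte at offset 7: 0xEF = 11101111 → 3-byte char (#4). Advance 3.
Byte at offset 10: 0xE1 = 11100001 → 3-byte char (#5). Advance 3.
Byte at offset 13: 0x45 = 01000101 → 1-byte char (#6). Advance 1.
Byte at offset 14: 0xE2 = 11100010 → 3-byte char (#7). Advance 3.
Byte at offset 17: 0xF3 = 11110011 → 4-byte char (#8). Advance 4.
Reached end at offset 21 after 8 code points.

8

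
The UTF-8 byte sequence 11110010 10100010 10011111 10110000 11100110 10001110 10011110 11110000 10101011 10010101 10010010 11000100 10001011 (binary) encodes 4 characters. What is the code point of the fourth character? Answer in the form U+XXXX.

U+010B

Offset 0: leading byte 0xF2 = 11110010 → 4-byte char #1 = F2 A2 9F B0.
Offset 4: leading byte 0xE6 = 11100110 → 3-byte char #2 = E6 8E 9E.
Offset 7: leading byte 0xF0 = 11110000 → 4-byte char #3 = F0 AB 95 92.
Offset 11: leading byte 0xC4 = 11000100 → 2-byte char #4 = C4 8B.
Leading byte 0xC4 = 11000100 matches 110xxxxx → 2-byte sequence.
Byte 1: 0xC4 = 11000100, payload 00100 (5 bits).
Byte 2: 0x8B = 10001011 (10xxxxxx ✓), payload 001011.
Concatenate: 00100001011 = 0x10B (11 bits → U+010B).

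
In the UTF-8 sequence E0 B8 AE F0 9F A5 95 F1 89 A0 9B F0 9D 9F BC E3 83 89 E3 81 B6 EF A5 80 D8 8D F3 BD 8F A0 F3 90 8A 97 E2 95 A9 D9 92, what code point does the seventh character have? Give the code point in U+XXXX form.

U+F940

Offset 0: leading byte 0xE0 = 11100000 → 3-byte char #1 = E0 B8 AE.
Offset 3: leading byte 0xF0 = 11110000 → 4-byte char #2 = F0 9F A5 95.
Offset 7: leading byte 0xF1 = 11110001 → 4-byte char #3 = F1 89 A0 9B.
Offset 11: leading byte 0xF0 = 11110000 → 4-byte char #4 = F0 9D 9F BC.
Offset 15: leading byte 0xE3 = 11100011 → 3-byte char #5 = E3 83 89.
Offset 18: leading byte 0xE3 = 11100011 → 3-byte char #6 = E3 81 B6.
Offset 21: leading byte 0xEF = 11101111 → 3-byte char #7 = EF A5 80.
Leading byte 0xEF = 11101111 matches 1110xxxx → 3-byte sequence.
Byte 1: 0xEF = 11101111, payload 1111 (4 bits).
Byte 2: 0xA5 = 10100101 (10xxxxxx ✓), payload 100101.
Byte 3: 0x80 = 10000000 (10xxxxxx ✓), payload 000000.
Concatenate: 1111100101000000 = 0xF940 (16 bits → U+F940).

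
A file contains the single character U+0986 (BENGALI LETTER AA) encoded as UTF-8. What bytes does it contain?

E0 A6 86

U+0986 = 0x986 = 2438 decimal. In range U+0800–U+FFFF → 3-byte form: 1110xxxx 10xxxxxx 10xxxxxx.
Binary (16 bits): 0000100110000110.
Split 4+6+6: 0000 | 100110 | 000110.
Byte 1: 11100000 = 0xE0.
Byte 2: 10100110 = 0xA6.
Byte 3: 10000110 = 0x86.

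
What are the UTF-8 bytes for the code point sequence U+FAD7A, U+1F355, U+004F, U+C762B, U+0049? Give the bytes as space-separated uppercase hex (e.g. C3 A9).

U+FAD7A: 4-byte form → F3 BA B5 BA.
U+1F355: 4-byte form → F0 9F 8D 95.
U+004F: 1-byte form → 4F.
U+C762B: 4-byte form → F3 87 98 AB.
U+0049: 1-byte form → 49.
Concatenated (14 bytes): F3 BA B5 BA F0 9F 8D 95 4F F3 87 98 AB 49.

F3 BA B5 BA F0 9F 8D 95 4F F3 87 98 AB 49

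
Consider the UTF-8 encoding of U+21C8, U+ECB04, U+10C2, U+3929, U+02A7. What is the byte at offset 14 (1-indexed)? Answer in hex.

0xCA

1-indexed offset 14 is 0-indexed offset 13.
U+21C8 → 3-byte form E2 87 88 at offsets 0–2.
U+ECB04 → 4-byte form F3 AC AC 84 at offsets 3–6.
U+10C2 → 3-byte form E1 83 82 at offsets 7–9.
U+3929 → 3-byte form E3 A4 A9 at offsets 10–12.
U+02A7 → 2-byte form CA A7 at offsets 13–14.
Offset 13 falls in char 5's range; it's byte 1 of CA A7 = 0xCA.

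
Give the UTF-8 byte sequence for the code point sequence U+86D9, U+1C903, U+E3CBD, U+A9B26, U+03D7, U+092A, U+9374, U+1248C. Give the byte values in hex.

E8 9B 99 F0 9C A4 83 F3 A3 B2 BD F2 A9 AC A6 CF 97 E0 A4 AA E9 8D B4 F0 92 92 8C

U+86D9: 3-byte form → E8 9B 99.
U+1C903: 4-byte form → F0 9C A4 83.
U+E3CBD: 4-byte form → F3 A3 B2 BD.
U+A9B26: 4-byte form → F2 A9 AC A6.
U+03D7: 2-byte form → CF 97.
U+092A: 3-byte form → E0 A4 AA.
U+9374: 3-byte form → E9 8D B4.
U+1248C: 4-byte form → F0 92 92 8C.
Concatenated (27 bytes): E8 9B 99 F0 9C A4 83 F3 A3 B2 BD F2 A9 AC A6 CF 97 E0 A4 AA E9 8D B4 F0 92 92 8C.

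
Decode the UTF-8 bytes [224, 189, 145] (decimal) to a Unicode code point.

Leading byte 0xE0 = 11100000 matches 1110xxxx → 3-byte sequence.
Byte 1: 0xE0 = 11100000, payload 0000 (4 bits).
Byte 2: 0xBD = 10111101 (10xxxxxx ✓), payload 111101.
Byte 3: 0x91 = 10010001 (10xxxxxx ✓), payload 010001.
Concatenate: 0000111101010001 = 0xF51 (16 bits → U+0F51).

U+0F51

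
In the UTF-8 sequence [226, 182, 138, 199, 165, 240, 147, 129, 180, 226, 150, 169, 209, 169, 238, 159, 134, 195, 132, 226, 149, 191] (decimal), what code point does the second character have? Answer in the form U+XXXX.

Offset 0: leading byte 0xE2 = 11100010 → 3-byte char #1 = E2 B6 8A.
Offset 3: leading byte 0xC7 = 11000111 → 2-byte char #2 = C7 A5.
Leading byte 0xC7 = 11000111 matches 110xxxxx → 2-byte sequence.
Byte 1: 0xC7 = 11000111, payload 00111 (5 bits).
Byte 2: 0xA5 = 10100101 (10xxxxxx ✓), payload 100101.
Concatenate: 00111100101 = 0x1E5 (11 bits → U+01E5).

U+01E5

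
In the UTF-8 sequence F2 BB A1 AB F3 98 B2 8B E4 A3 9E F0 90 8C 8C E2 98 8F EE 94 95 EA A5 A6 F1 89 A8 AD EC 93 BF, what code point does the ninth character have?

U+C4FF

Offset 0: leading byte 0xF2 = 11110010 → 4-byte char #1 = F2 BB A1 AB.
Offset 4: leading byte 0xF3 = 11110011 → 4-byte char #2 = F3 98 B2 8B.
Offset 8: leading byte 0xE4 = 11100100 → 3-byte char #3 = E4 A3 9E.
Offset 11: leading byte 0xF0 = 11110000 → 4-byte char #4 = F0 90 8C 8C.
Offset 15: leading byte 0xE2 = 11100010 → 3-byte char #5 = E2 98 8F.
Offset 18: leading byte 0xEE = 11101110 → 3-byte char #6 = EE 94 95.
Offset 21: leading byte 0xEA = 11101010 → 3-byte char #7 = EA A5 A6.
Offset 24: leading byte 0xF1 = 11110001 → 4-byte char #8 = F1 89 A8 AD.
Offset 28: leading byte 0xEC = 11101100 → 3-byte char #9 = EC 93 BF.
Leading byte 0xEC = 11101100 matches 1110xxxx → 3-byte sequence.
Byte 1: 0xEC = 11101100, payload 1100 (4 bits).
Byte 2: 0x93 = 10010011 (10xxxxxx ✓), payload 010011.
Byte 3: 0xBF = 10111111 (10xxxxxx ✓), payload 111111.
Concatenate: 1100010011111111 = 0xC4FF (16 bits → U+C4FF).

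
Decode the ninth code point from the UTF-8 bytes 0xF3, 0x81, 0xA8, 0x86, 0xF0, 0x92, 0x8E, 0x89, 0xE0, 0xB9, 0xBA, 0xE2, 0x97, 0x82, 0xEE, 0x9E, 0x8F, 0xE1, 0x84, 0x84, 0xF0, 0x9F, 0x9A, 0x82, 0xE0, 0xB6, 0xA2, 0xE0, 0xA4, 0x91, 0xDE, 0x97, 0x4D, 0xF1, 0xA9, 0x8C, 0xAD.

U+0911

Offset 0: leading byte 0xF3 = 11110011 → 4-byte char #1 = F3 81 A8 86.
Offset 4: leading byte 0xF0 = 11110000 → 4-byte char #2 = F0 92 8E 89.
Offset 8: leading byte 0xE0 = 11100000 → 3-byte char #3 = E0 B9 BA.
Offset 11: leading byte 0xE2 = 11100010 → 3-byte char #4 = E2 97 82.
Offset 14: leading byte 0xEE = 11101110 → 3-byte char #5 = EE 9E 8F.
Offset 17: leading byte 0xE1 = 11100001 → 3-byte char #6 = E1 84 84.
Offset 20: leading byte 0xF0 = 11110000 → 4-byte char #7 = F0 9F 9A 82.
Offset 24: leading byte 0xE0 = 11100000 → 3-byte char #8 = E0 B6 A2.
Offset 27: leading byte 0xE0 = 11100000 → 3-byte char #9 = E0 A4 91.
Leading byte 0xE0 = 11100000 matches 1110xxxx → 3-byte sequence.
Byte 1: 0xE0 = 11100000, payload 0000 (4 bits).
Byte 2: 0xA4 = 10100100 (10xxxxxx ✓), payload 100100.
Byte 3: 0x91 = 10010001 (10xxxxxx ✓), payload 010001.
Concatenate: 0000100100010001 = 0x911 (16 bits → U+0911).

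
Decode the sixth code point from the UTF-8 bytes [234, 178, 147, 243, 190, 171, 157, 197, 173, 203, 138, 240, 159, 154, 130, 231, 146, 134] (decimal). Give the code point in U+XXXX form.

Offset 0: leading byte 0xEA = 11101010 → 3-byte char #1 = EA B2 93.
Offset 3: leading byte 0xF3 = 11110011 → 4-byte char #2 = F3 BE AB 9D.
Offset 7: leading byte 0xC5 = 11000101 → 2-byte char #3 = C5 AD.
Offset 9: leading byte 0xCB = 11001011 → 2-byte char #4 = CB 8A.
Offset 11: leading byte 0xF0 = 11110000 → 4-byte char #5 = F0 9F 9A 82.
Offset 15: leading byte 0xE7 = 11100111 → 3-byte char #6 = E7 92 86.
Leading byte 0xE7 = 11100111 matches 1110xxxx → 3-byte sequence.
Byte 1: 0xE7 = 11100111, payload 0111 (4 bits).
Byte 2: 0x92 = 10010010 (10xxxxxx ✓), payload 010010.
Byte 3: 0x86 = 10000110 (10xxxxxx ✓), payload 000110.
Concatenate: 0111010010000110 = 0x7486 (16 bits → U+7486).

U+7486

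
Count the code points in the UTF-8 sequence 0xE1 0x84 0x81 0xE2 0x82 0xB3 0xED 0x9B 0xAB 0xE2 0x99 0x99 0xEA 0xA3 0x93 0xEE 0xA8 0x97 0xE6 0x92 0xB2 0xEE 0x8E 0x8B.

Byte at offset 0: 0xE1 = 11100001 → 3-byte char (#1). Advance 3.
Byte at offset 3: 0xE2 = 11100010 → 3-byte char (#2). Advance 3.
Byte at offset 6: 0xED = 11101101 → 3-byte char (#3). Advance 3.
Byte at offset 9: 0xE2 = 11100010 → 3-byte char (#4). Advance 3.
Byte at offset 12: 0xEA = 11101010 → 3-byte char (#5). Advance 3.
Byte at offset 15: 0xEE = 11101110 → 3-byte char (#6). Advance 3.
Byte at offset 18: 0xE6 = 11100110 → 3-byte char (#7). Advance 3.
Byte at offset 21: 0xEE = 11101110 → 3-byte char (#8). Advance 3.
Reached end at offset 24 after 8 code points.

8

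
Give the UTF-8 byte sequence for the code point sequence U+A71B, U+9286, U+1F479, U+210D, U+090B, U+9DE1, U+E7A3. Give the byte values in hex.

EA 9C 9B E9 8A 86 F0 9F 91 B9 E2 84 8D E0 A4 8B E9 B7 A1 EE 9E A3

U+A71B: 3-byte form → EA 9C 9B.
U+9286: 3-byte form → E9 8A 86.
U+1F479: 4-byte form → F0 9F 91 B9.
U+210D: 3-byte form → E2 84 8D.
U+090B: 3-byte form → E0 A4 8B.
U+9DE1: 3-byte form → E9 B7 A1.
U+E7A3: 3-byte form → EE 9E A3.
Concatenated (22 bytes): EA 9C 9B E9 8A 86 F0 9F 91 B9 E2 84 8D E0 A4 8B E9 B7 A1 EE 9E A3.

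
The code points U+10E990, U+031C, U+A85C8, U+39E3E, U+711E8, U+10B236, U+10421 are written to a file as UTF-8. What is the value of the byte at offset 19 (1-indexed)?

0xF4

1-indexed offset 19 is 0-indexed offset 18.
U+10E990 → 4-byte form F4 8E A6 90 at offsets 0–3.
U+031C → 2-byte form CC 9C at offsets 4–5.
U+A85C8 → 4-byte form F2 A8 97 88 at offsets 6–9.
U+39E3E → 4-byte form F0 B9 B8 BE at offsets 10–13.
U+711E8 → 4-byte form F1 B1 87 A8 at offsets 14–17.
U+10B236 → 4-byte form F4 8B 88 B6 at offsets 18–21.
Offset 18 falls in char 6's range; it's byte 1 of F4 8B 88 B6 = 0xF4.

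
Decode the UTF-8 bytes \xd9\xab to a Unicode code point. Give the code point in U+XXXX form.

U+066B

Leading byte 0xD9 = 11011001 matches 110xxxxx → 2-byte sequence.
Byte 1: 0xD9 = 11011001, payload 11001 (5 bits).
Byte 2: 0xAB = 10101011 (10xxxxxx ✓), payload 101011.
Concatenate: 11001101011 = 0x66B (11 bits → U+066B).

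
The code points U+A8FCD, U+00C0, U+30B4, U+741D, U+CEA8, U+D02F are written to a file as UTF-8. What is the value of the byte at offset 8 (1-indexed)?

0x82

1-indexed offset 8 is 0-indexed offset 7.
U+A8FCD → 4-byte form F2 A8 BF 8D at offsets 0–3.
U+00C0 → 2-byte form C3 80 at offsets 4–5.
U+30B4 → 3-byte form E3 82 B4 at offsets 6–8.
Offset 7 falls in char 3's range; it's byte 2 of E3 82 B4 = 0x82.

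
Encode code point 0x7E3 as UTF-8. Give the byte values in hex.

DF A3

U+07E3 = 0x7E3 = 2019 decimal. In range U+0080–U+07FF → 2-byte form: 110xxxxx 10xxxxxx.
Binary (11 bits): 11111100011.
Split 5+6: 11111 | 100011.
Byte 1: 11011111 = 0xDF.
Byte 2: 10100011 = 0xA3.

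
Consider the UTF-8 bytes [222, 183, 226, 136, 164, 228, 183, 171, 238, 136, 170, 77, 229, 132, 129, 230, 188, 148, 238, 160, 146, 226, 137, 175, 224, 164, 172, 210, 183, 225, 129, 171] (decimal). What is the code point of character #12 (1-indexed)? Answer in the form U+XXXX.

Offset 0: leading byte 0xDE = 11011110 → 2-byte char #1 = DE B7.
Offset 2: leading byte 0xE2 = 11100010 → 3-byte char #2 = E2 88 A4.
Offset 5: leading byte 0xE4 = 11100100 → 3-byte char #3 = E4 B7 AB.
Offset 8: leading byte 0xEE = 11101110 → 3-byte char #4 = EE 88 AA.
Offset 11: leading byte 0x4D = 01001101 → 1-byte char #5 = 4D.
Offset 12: leading byte 0xE5 = 11100101 → 3-byte char #6 = E5 84 81.
Offset 15: leading byte 0xE6 = 11100110 → 3-byte char #7 = E6 BC 94.
Offset 18: leading byte 0xEE = 11101110 → 3-byte char #8 = EE A0 92.
Offset 21: leading byte 0xE2 = 11100010 → 3-byte char #9 = E2 89 AF.
Offset 24: leading byte 0xE0 = 11100000 → 3-byte char #10 = E0 A4 AC.
Offset 27: leading byte 0xD2 = 11010010 → 2-byte char #11 = D2 B7.
Offset 29: leading byte 0xE1 = 11100001 → 3-byte char #12 = E1 81 AB.
Leading byte 0xE1 = 11100001 matches 1110xxxx → 3-byte sequence.
Byte 1: 0xE1 = 11100001, payload 0001 (4 bits).
Byte 2: 0x81 = 10000001 (10xxxxxx ✓), payload 000001.
Byte 3: 0xAB = 10101011 (10xxxxxx ✓), payload 101011.
Concatenate: 0001000001101011 = 0x106B (16 bits → U+106B).

U+106B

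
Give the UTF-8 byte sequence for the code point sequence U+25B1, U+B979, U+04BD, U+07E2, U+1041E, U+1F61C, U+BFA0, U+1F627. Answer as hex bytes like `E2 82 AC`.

U+25B1: 3-byte form → E2 96 B1.
U+B979: 3-byte form → EB A5 B9.
U+04BD: 2-byte form → D2 BD.
U+07E2: 2-byte form → DF A2.
U+1041E: 4-byte form → F0 90 90 9E.
U+1F61C: 4-byte form → F0 9F 98 9C.
U+BFA0: 3-byte form → EB BE A0.
U+1F627: 4-byte form → F0 9F 98 A7.
Concatenated (25 bytes): E2 96 B1 EB A5 B9 D2 BD DF A2 F0 90 90 9E F0 9F 98 9C EB BE A0 F0 9F 98 A7.

E2 96 B1 EB A5 B9 D2 BD DF A2 F0 90 90 9E F0 9F 98 9C EB BE A0 F0 9F 98 A7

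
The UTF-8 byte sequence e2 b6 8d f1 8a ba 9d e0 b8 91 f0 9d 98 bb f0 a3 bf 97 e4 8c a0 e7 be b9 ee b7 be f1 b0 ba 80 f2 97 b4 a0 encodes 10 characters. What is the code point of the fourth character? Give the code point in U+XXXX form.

U+1D63B

Offset 0: leading byte 0xE2 = 11100010 → 3-byte char #1 = E2 B6 8D.
Offset 3: leading byte 0xF1 = 11110001 → 4-byte char #2 = F1 8A BA 9D.
Offset 7: leading byte 0xE0 = 11100000 → 3-byte char #3 = E0 B8 91.
Offset 10: leading byte 0xF0 = 11110000 → 4-byte char #4 = F0 9D 98 BB.
Leading byte 0xF0 = 11110000 matches 11110xxx → 4-byte sequence.
Byte 1: 0xF0 = 11110000, payload 000 (3 bits).
Byte 2: 0x9D = 10011101 (10xxxxxx ✓), payload 011101.
Byte 3: 0x98 = 10011000 (10xxxxxx ✓), payload 011000.
Byte 4: 0xBB = 10111011 (10xxxxxx ✓), payload 111011.
Concatenate: 000011101011000111011 = 0x1D63B (21 bits → U+1D63B).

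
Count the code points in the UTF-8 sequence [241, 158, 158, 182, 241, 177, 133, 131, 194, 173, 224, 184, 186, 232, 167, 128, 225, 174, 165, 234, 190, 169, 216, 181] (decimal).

8

Byte at offset 0: 0xF1 = 11110001 → 4-byte char (#1). Advance 4.
Byte at offset 4: 0xF1 = 11110001 → 4-byte char (#2). Advance 4.
Byte at offset 8: 0xC2 = 11000010 → 2-byte char (#3). Advance 2.
Byte at offset 10: 0xE0 = 11100000 → 3-byte char (#4). Advance 3.
Byte at offset 13: 0xE8 = 11101000 → 3-byte char (#5). Advance 3.
Byte at offset 16: 0xE1 = 11100001 → 3-byte char (#6). Advance 3.
Byte at offset 19: 0xEA = 11101010 → 3-byte char (#7). Advance 3.
Byte at offset 22: 0xD8 = 11011000 → 2-byte char (#8). Advance 2.
Reached end at offset 24 after 8 code points.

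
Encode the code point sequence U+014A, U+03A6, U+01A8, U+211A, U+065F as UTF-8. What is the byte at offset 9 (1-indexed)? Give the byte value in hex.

1-indexed offset 9 is 0-indexed offset 8.
U+014A → 2-byte form C5 8A at offsets 0–1.
U+03A6 → 2-byte form CE A6 at offsets 2–3.
U+01A8 → 2-byte form C6 A8 at offsets 4–5.
U+211A → 3-byte form E2 84 9A at offsets 6–8.
Offset 8 falls in char 4's range; it's byte 3 of E2 84 9A = 0x9A.

0x9A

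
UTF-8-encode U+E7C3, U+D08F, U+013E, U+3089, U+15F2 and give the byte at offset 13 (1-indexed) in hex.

0x97

1-indexed offset 13 is 0-indexed offset 12.
U+E7C3 → 3-byte form EE 9F 83 at offsets 0–2.
U+D08F → 3-byte form ED 82 8F at offsets 3–5.
U+013E → 2-byte form C4 BE at offsets 6–7.
U+3089 → 3-byte form E3 82 89 at offsets 8–10.
U+15F2 → 3-byte form E1 97 B2 at offsets 11–13.
Offset 12 falls in char 5's range; it's byte 2 of E1 97 B2 = 0x97.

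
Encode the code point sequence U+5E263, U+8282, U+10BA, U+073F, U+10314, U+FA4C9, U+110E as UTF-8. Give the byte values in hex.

F1 9E 89 A3 E8 8A 82 E1 82 BA DC BF F0 90 8C 94 F3 BA 93 89 E1 84 8E

U+5E263: 4-byte form → F1 9E 89 A3.
U+8282: 3-byte form → E8 8A 82.
U+10BA: 3-byte form → E1 82 BA.
U+073F: 2-byte form → DC BF.
U+10314: 4-byte form → F0 90 8C 94.
U+FA4C9: 4-byte form → F3 BA 93 89.
U+110E: 3-byte form → E1 84 8E.
Concatenated (23 bytes): F1 9E 89 A3 E8 8A 82 E1 82 BA DC BF F0 90 8C 94 F3 BA 93 89 E1 84 8E.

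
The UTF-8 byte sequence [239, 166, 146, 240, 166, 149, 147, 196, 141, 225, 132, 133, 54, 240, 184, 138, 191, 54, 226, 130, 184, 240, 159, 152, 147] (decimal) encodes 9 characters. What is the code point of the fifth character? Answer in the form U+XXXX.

Offset 0: leading byte 0xEF = 11101111 → 3-byte char #1 = EF A6 92.
Offset 3: leading byte 0xF0 = 11110000 → 4-byte char #2 = F0 A6 95 93.
Offset 7: leading byte 0xC4 = 11000100 → 2-byte char #3 = C4 8D.
Offset 9: leading byte 0xE1 = 11100001 → 3-byte char #4 = E1 84 85.
Offset 12: leading byte 0x36 = 00110110 → 1-byte char #5 = 36.
Leading byte 0x36 = 00110110 matches 0xxxxxxx → 1-byte sequence.
Byte 1: 0x36 = 00110110, payload 0110110 (7 bits).
Concatenate: 0110110 = 0x36 (7 bits → U+0036).

U+0036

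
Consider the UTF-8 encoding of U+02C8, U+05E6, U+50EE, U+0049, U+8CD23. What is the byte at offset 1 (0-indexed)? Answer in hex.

U+02C8 → 2-byte form CB 88 at offsets 0–1.
Offset 1 falls in char 1's range; it's byte 2 of CB 88 = 0x88.

0x88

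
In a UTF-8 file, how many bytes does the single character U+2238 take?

U+2238 = 0x2238. UTF-8 uses 1 byte below 0x80, 2 below 0x800, 3 below 0x10000, 4 up to 0x10FFFF. 0x2238 is in U+0800–U+FFFF → 3 bytes.

3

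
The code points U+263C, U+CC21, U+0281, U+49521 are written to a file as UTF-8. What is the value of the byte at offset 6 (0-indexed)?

U+263C → 3-byte form E2 98 BC at offsets 0–2.
U+CC21 → 3-byte form EC B0 A1 at offsets 3–5.
U+0281 → 2-byte form CA 81 at offsets 6–7.
Offset 6 falls in char 3's range; it's byte 1 of CA 81 = 0xCA.

0xCA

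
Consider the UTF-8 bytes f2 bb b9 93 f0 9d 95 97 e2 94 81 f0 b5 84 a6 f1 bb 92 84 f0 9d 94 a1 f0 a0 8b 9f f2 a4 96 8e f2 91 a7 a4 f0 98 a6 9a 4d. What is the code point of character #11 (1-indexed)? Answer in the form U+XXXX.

Offset 0: leading byte 0xF2 = 11110010 → 4-byte char #1 = F2 BB B9 93.
Offset 4: leading byte 0xF0 = 11110000 → 4-byte char #2 = F0 9D 95 97.
Offset 8: leading byte 0xE2 = 11100010 → 3-byte char #3 = E2 94 81.
Offset 11: leading byte 0xF0 = 11110000 → 4-byte char #4 = F0 B5 84 A6.
Offset 15: leading byte 0xF1 = 11110001 → 4-byte char #5 = F1 BB 92 84.
Offset 19: leading byte 0xF0 = 11110000 → 4-byte char #6 = F0 9D 94 A1.
Offset 23: leading byte 0xF0 = 11110000 → 4-byte char #7 = F0 A0 8B 9F.
Offset 27: leading byte 0xF2 = 11110010 → 4-byte char #8 = F2 A4 96 8E.
Offset 31: leading byte 0xF2 = 11110010 → 4-byte char #9 = F2 91 A7 A4.
Offset 35: leading byte 0xF0 = 11110000 → 4-byte char #10 = F0 98 A6 9A.
Offset 39: leading byte 0x4D = 01001101 → 1-byte char #11 = 4D.
Leading byte 0x4D = 01001101 matches 0xxxxxxx → 1-byte sequence.
Byte 1: 0x4D = 01001101, payload 1001101 (7 bits).
Concatenate: 1001101 = 0x4D (7 bits → U+004D).

U+004D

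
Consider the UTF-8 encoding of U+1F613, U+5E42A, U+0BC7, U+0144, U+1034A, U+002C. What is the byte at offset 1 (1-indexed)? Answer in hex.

0xF0

1-indexed offset 1 is 0-indexed offset 0.
U+1F613 → 4-byte form F0 9F 98 93 at offsets 0–3.
Offset 0 falls in char 1's range; it's byte 1 of F0 9F 98 93 = 0xF0.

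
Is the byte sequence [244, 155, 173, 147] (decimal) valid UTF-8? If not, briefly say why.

Leading byte 0xF4 = 11110100 → 4-byte form.
Payload = 0x11BB53, which exceeds U+10FFFF, the maximum Unicode code point. (Leading bytes F5–FF, or F4 followed by ≥ 0x90, are invalid.)

invalid (encodes a value above U+10FFFF)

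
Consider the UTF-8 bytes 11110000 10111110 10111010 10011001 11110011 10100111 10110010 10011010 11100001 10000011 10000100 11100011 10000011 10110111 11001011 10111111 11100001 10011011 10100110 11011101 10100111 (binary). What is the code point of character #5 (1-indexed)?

Offset 0: leading byte 0xF0 = 11110000 → 4-byte char #1 = F0 BE BA 99.
Offset 4: leading byte 0xF3 = 11110011 → 4-byte char #2 = F3 A7 B2 9A.
Offset 8: leading byte 0xE1 = 11100001 → 3-byte char #3 = E1 83 84.
Offset 11: leading byte 0xE3 = 11100011 → 3-byte char #4 = E3 83 B7.
Offset 14: leading byte 0xCB = 11001011 → 2-byte char #5 = CB BF.
Leading byte 0xCB = 11001011 matches 110xxxxx → 2-byte sequence.
Byte 1: 0xCB = 11001011, payload 01011 (5 bits).
Byte 2: 0xBF = 10111111 (10xxxxxx ✓), payload 111111.
Concatenate: 01011111111 = 0x2FF (11 bits → U+02FF).

U+02FF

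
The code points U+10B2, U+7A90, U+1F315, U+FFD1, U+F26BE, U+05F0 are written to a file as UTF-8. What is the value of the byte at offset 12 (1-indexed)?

0xBF

1-indexed offset 12 is 0-indexed offset 11.
U+10B2 → 3-byte form E1 82 B2 at offsets 0–2.
U+7A90 → 3-byte form E7 AA 90 at offsets 3–5.
U+1F315 → 4-byte form F0 9F 8C 95 at offsets 6–9.
U+FFD1 → 3-byte form EF BF 91 at offsets 10–12.
Offset 11 falls in char 4's range; it's byte 2 of EF BF 91 = 0xBF.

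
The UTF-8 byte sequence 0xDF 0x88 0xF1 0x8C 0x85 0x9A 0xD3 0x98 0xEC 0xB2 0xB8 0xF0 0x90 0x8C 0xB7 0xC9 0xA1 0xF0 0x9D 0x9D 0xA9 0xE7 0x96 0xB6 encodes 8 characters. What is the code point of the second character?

Offset 0: leading byte 0xDF = 11011111 → 2-byte char #1 = DF 88.
Offset 2: leading byte 0xF1 = 11110001 → 4-byte char #2 = F1 8C 85 9A.
Leading byte 0xF1 = 11110001 matches 11110xxx → 4-byte sequence.
Byte 1: 0xF1 = 11110001, payload 001 (3 bits).
Byte 2: 0x8C = 10001100 (10xxxxxx ✓), payload 001100.
Byte 3: 0x85 = 10000101 (10xxxxxx ✓), payload 000101.
Byte 4: 0x9A = 10011010 (10xxxxxx ✓), payload 011010.
Concatenate: 001001100000101011010 = 0x4C15A (21 bits → U+4C15A).

U+4C15A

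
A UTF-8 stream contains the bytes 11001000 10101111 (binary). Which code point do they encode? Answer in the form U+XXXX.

U+022F

Leading byte 0xC8 = 11001000 matches 110xxxxx → 2-byte sequence.
Byte 1: 0xC8 = 11001000, payload 01000 (5 bits).
Byte 2: 0xAF = 10101111 (10xxxxxx ✓), payload 101111.
Concatenate: 01000101111 = 0x22F (11 bits → U+022F).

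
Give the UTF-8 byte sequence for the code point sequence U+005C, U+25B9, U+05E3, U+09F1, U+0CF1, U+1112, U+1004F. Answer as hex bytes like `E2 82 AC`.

U+005C: 1-byte form → 5C.
U+25B9: 3-byte form → E2 96 B9.
U+05E3: 2-byte form → D7 A3.
U+09F1: 3-byte form → E0 A7 B1.
U+0CF1: 3-byte form → E0 B3 B1.
U+1112: 3-byte form → E1 84 92.
U+1004F: 4-byte form → F0 90 81 8F.
Concatenated (19 bytes): 5C E2 96 B9 D7 A3 E0 A7 B1 E0 B3 B1 E1 84 92 F0 90 81 8F.

5C E2 96 B9 D7 A3 E0 A7 B1 E0 B3 B1 E1 84 92 F0 90 81 8F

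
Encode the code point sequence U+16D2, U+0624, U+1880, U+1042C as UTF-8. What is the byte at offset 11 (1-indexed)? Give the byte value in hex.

1-indexed offset 11 is 0-indexed offset 10.
U+16D2 → 3-byte form E1 9B 92 at offsets 0–2.
U+0624 → 2-byte form D8 A4 at offsets 3–4.
U+1880 → 3-byte form E1 A2 80 at offsets 5–7.
U+1042C → 4-byte form F0 90 90 AC at offsets 8–11.
Offset 10 falls in char 4's range; it's byte 3 of F0 90 90 AC = 0x90.

0x90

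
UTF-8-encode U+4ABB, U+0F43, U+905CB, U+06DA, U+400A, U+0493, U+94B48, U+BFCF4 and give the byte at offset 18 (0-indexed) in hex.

U+4ABB → 3-byte form E4 AA BB at offsets 0–2.
U+0F43 → 3-byte form E0 BD 83 at offsets 3–5.
U+905CB → 4-byte form F2 90 97 8B at offsets 6–9.
U+06DA → 2-byte form DB 9A at offsets 10–11.
U+400A → 3-byte form E4 80 8A at offsets 12–14.
U+0493 → 2-byte form D2 93 at offsets 15–16.
U+94B48 → 4-byte form F2 94 AD 88 at offsets 17–20.
Offset 18 falls in char 7's range; it's byte 2 of F2 94 AD 88 = 0x94.

0x94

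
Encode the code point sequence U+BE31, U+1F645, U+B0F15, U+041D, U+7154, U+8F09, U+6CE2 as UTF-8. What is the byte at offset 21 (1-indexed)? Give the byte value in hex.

0xB3

1-indexed offset 21 is 0-indexed offset 20.
U+BE31 → 3-byte form EB B8 B1 at offsets 0–2.
U+1F645 → 4-byte form F0 9F 99 85 at offsets 3–6.
U+B0F15 → 4-byte form F2 B0 BC 95 at offsets 7–10.
U+041D → 2-byte form D0 9D at offsets 11–12.
U+7154 → 3-byte form E7 85 94 at offsets 13–15.
U+8F09 → 3-byte form E8 BC 89 at offsets 16–18.
U+6CE2 → 3-byte form E6 B3 A2 at offsets 19–21.
Offset 20 falls in char 7's range; it's byte 2 of E6 B3 A2 = 0xB3.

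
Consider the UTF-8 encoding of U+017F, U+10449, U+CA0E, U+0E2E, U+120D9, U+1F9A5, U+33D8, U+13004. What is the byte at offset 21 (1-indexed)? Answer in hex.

0xE3

1-indexed offset 21 is 0-indexed offset 20.
U+017F → 2-byte form C5 BF at offsets 0–1.
U+10449 → 4-byte form F0 90 91 89 at offsets 2–5.
U+CA0E → 3-byte form EC A8 8E at offsets 6–8.
U+0E2E → 3-byte form E0 B8 AE at offsets 9–11.
U+120D9 → 4-byte form F0 92 83 99 at offsets 12–15.
U+1F9A5 → 4-byte form F0 9F A6 A5 at offsets 16–19.
U+33D8 → 3-byte form E3 8F 98 at offsets 20–22.
Offset 20 falls in char 7's range; it's byte 1 of E3 8F 98 = 0xE3.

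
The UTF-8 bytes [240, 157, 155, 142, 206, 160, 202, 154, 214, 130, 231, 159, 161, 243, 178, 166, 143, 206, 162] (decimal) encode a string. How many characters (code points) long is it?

Byte at offset 0: 0xF0 = 11110000 → 4-byte char (#1). Advance 4.
Byte at offset 4: 0xCE = 11001110 → 2-byte char (#2). Advance 2.
Byte at offset 6: 0xCA = 11001010 → 2-byte char (#3). Advance 2.
Byte at offset 8: 0xD6 = 11010110 → 2-byte char (#4). Advance 2.
Byte at offset 10: 0xE7 = 11100111 → 3-byte char (#5). Advance 3.
Byte at offset 13: 0xF3 = 11110011 → 4-byte char (#6). Advance 4.
Byte at offset 17: 0xCE = 11001110 → 2-byte char (#7). Advance 2.
Reached end at offset 19 after 7 code points.

7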